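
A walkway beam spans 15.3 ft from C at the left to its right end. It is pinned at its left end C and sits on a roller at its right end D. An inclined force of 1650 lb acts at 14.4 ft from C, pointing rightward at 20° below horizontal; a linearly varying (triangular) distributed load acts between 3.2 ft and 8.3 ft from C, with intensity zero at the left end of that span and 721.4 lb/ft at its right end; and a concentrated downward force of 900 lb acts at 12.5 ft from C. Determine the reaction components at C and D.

Resultant of the triangular load: ½ × 721.4 × 5.1 = 1839.57 lb, acting at 6.6 ft from C (one-third of the span from the peak).
Taking moments about C: D_y·15.3 − 1650·sin20°·14.4 − (½·721.4·5.1)·6.6 − 900·12.5 = 0 → D_y = 31517.6/15.3 = 2059.97 ≈ 2060 lb.
ΣF_y = 0: C_y + 2059.97 − 1650·sin20° − ½·721.4·5.1 − 900 = 0 → C_y = 1244 lb.
ΣF_x = 0: C_x + 1650·cos20° = 0 → C_x = -1550 lb.

C_x = -1550 lb, C_y = 1244 lb, D_y = 2060 lb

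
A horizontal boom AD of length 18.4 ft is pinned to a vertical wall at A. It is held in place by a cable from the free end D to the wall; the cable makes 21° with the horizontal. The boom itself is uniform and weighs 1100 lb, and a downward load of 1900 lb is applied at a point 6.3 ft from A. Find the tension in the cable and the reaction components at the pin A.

ΣM about A: T·sin21°·18.4 − 1100·9.2 − 1900·6.3 = 0 → T = 22090/(18.4·0.358368) = 3350.03 ≈ 3350 lb.
ΣF_x = 0: A_x − T·cos21° = 0 → A_x = 3350.03 × 0.93358 = 3128 lb.
ΣF_y = 0: A_y + T·sin21° − 1100 − 1900 = 0 → A_y = 3000 − 3350.03 × 0.358368 = 1799 lb.

T = 3350 lb, A_x = 3128 lb, A_y = 1799 lb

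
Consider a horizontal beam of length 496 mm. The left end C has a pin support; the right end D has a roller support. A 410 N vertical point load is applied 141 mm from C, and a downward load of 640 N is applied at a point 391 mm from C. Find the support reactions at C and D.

C_x = 0, C_y = 428.9 N, D_y = 621.1 N

ΣM about C: D_y·496 − 410·141 − 640·391 = 0 → D_y = 308050/496 = 621.069 ≈ 621.1 N.
ΣF_y = 0: C_y + 621.069 − 410 − 640 = 0 → C_y = 428.9 N.
ΣF_x = 0: no horizontal applied forces, so C_x = 0.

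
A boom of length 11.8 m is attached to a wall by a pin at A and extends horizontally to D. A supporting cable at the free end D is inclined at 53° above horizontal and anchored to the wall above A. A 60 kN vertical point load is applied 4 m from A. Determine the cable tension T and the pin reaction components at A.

T = 25.47 kN, A_x = 15.33 kN, A_y = 39.66 kN

ΣM about A: T·sin53°·11.8 − 60·4 = 0 → T = 240/(11.8·0.798636) = 25.4672 ≈ 25.47 kN.
ΣF_x = 0: A_x − T·cos53° = 0 → A_x = 25.4672 × 0.601815 = 15.33 kN.
ΣF_y = 0: A_y + T·sin53° − 60 = 0 → A_y = 60 − 25.4672 × 0.798636 = 39.66 kN.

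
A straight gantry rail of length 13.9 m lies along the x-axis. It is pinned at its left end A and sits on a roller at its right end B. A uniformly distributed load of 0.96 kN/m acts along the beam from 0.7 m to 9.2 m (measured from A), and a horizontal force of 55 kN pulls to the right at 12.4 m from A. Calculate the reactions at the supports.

A_x = -55.00 kN, A_y = 5.254 kN, B_y = 2.906 kN

Resultant of the distributed load: 0.96 × 8.5 = 8.16 kN at 4.95 m from A.
Taking moments about A: B_y·13.9 − (0.96·8.5)·4.95 = 0 → B_y = 40.392/13.9 = 2.9059 ≈ 2.906 kN.
ΣF_y = 0: A_y + 2.9059 − 0.96·8.5 = 0 → A_y = 5.254 kN.
ΣF_x = 0: A_x + 55 = 0 → A_x = -55.00 kN.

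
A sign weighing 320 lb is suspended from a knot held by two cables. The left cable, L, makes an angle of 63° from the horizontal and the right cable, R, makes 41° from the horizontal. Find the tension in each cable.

T_L = 248.9 lb, T_R = 149.7 lb

ΣF_x = 0: −T_L·cos63° + T_R·cos41° = 0 → T_R = 0.601543·T_L.
ΣF_y = 0: T_L·sin63° + T_R·sin41° = 320.
Substitute: T_L·(0.891007 + 0.601543·0.656059) = 320 → T_L = 248.9 lb.
Then T_R = 0.601543 × 248.9 = 149.7 lb.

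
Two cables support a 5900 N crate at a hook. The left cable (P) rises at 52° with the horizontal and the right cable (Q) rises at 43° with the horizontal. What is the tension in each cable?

ΣF_x = 0: −T_P·cos52° + T_Q·cos43° = 0 → T_Q = 0.841811·T_P.
ΣF_y = 0: T_P·sin52° + T_Q·sin43° = 5900.
Substitute: T_P·(0.788011 + 0.841811·0.681998) = 5900 → T_P = 4331.47 ≈ 4331 N.
Then T_Q = 0.841811 × 4331.47 = 3646 N.

T_P = 4331 N, T_Q = 3646 N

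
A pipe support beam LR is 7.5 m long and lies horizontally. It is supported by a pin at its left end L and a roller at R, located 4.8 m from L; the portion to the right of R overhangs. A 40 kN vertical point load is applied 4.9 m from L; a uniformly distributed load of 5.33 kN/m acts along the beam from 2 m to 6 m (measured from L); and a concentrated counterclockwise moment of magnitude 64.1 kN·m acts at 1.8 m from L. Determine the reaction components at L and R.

Resultant of the distributed load: 5.33 × 4 = 21.32 kN at 4 m from L.
Moments about L: R_y·4.8 − 40·4.9 − (5.33·4)·4 + 64.1 = 0 → R_y = 217.18/4.8 = 45.2458 ≈ 45.25 kN.
ΣF_y = 0: L_y + 45.2458 − 40 − 5.33·4 = 0 → L_y = 16.07 kN.
ΣF_x = 0: no horizontal applied forces, so L_x = 0.

L_x = 0, L_y = 16.07 kN, R_y = 45.25 kN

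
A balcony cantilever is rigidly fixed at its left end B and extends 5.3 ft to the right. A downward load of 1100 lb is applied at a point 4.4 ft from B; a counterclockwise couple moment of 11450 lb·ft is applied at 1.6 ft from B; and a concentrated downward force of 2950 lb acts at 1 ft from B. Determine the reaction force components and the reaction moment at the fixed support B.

B_x = 0, B_y = 4050 lb, M_B = -3660 lb·ft

ΣF_x = 0: B_x = 0.
ΣF_y = 0: B_y − 1100 − 2950 = 0 → B_y = 4050 lb.
ΣM about B: M_B − 1100·4.4 + 11450 − 2950·1 = 0 → M_B = -3660 lb·ft.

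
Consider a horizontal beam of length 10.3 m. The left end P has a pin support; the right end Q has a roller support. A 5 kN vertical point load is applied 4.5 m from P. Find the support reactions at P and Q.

P_x = 0, P_y = 2.816 kN, Q_y = 2.184 kN

Taking moments about P: Q_y·10.3 − 5·4.5 = 0 → Q_y = 22.5/10.3 = 2.18447 ≈ 2.184 kN.
ΣF_y = 0: P_y + 2.18447 − 5 = 0 → P_y = 2.816 kN.
ΣF_x = 0: no horizontal applied forces, so P_x = 0.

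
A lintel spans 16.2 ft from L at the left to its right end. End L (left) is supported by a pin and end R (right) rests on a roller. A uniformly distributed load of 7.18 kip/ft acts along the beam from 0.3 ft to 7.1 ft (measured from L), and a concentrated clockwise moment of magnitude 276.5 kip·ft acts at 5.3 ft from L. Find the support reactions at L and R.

Resultant of the distributed load: 7.18 × 6.8 = 48.824 kip at 3.7 ft from L.
Taking moments about L: R_y·16.2 − (7.18·6.8)·3.7 − 276.5 = 0 → R_y = 457.1488/16.2 = 28.2191 ≈ 28.22 kip.
ΣF_y = 0: L_y + 28.2191 − 7.18·6.8 = 0 → L_y = 20.60 kip.
ΣF_x = 0: no horizontal applied forces, so L_x = 0.

L_x = 0, L_y = 20.60 kip, R_y = 28.22 kip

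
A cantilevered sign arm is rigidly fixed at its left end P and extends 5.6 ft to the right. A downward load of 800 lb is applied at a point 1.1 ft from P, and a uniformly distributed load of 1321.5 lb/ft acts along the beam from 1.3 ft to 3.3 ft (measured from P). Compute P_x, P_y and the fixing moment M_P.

P_x = 0, P_y = 3443 lb, M_P = 6959 lb·ft

Resultant of the distributed load: 1321.5 × 2 = 2643 lb at 2.3 ft from P.
ΣF_x = 0: P_x = 0.
ΣF_y = 0: P_y − 800 − 1321.5·2 = 0 → P_y = 3443 lb.
ΣM about P: M_P − 800·1.1 − (1321.5·2)·2.3 = 0 → M_P = 6959 lb·ft.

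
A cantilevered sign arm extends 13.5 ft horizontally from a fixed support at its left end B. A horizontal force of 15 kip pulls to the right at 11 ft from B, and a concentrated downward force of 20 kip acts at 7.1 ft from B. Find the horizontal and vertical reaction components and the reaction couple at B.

B_x = -15.00 kip, B_y = 20.00 kip, M_B = 142.0 kip·ft

ΣF_x = 0: B_x + 15 = 0 → B_x = -15.00 kip.
ΣF_y = 0: B_y − 20 = 0 → B_y = 20.00 kip.
ΣM about B: M_B − 20·7.1 = 0 → M_B = 142.0 kip·ft.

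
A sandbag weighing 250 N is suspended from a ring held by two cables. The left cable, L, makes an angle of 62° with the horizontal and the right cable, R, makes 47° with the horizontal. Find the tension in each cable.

T_L = 180.3 N, T_R = 124.1 N

ΣF_x = 0: −T_L·cos62° + T_R·cos47° = 0 → T_R = 0.688376·T_L.
ΣF_y = 0: T_L·sin62° + T_R·sin47° = 250.
Substitute: T_L·(0.882948 + 0.688376·0.731354) = 250 → T_L = 180.324 ≈ 180.3 N.
Then T_R = 0.688376 × 180.324 = 124.1 N.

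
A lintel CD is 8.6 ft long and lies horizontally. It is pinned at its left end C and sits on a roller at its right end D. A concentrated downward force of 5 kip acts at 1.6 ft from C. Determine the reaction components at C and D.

C_x = 0, C_y = 4.070 kip, D_y = 0.9302 kip

Taking moments about C: D_y·8.6 − 5·1.6 = 0 → D_y = 8/8.6 = 0.930233 ≈ 0.9302 kip.
ΣF_y = 0: C_y + 0.930233 − 5 = 0 → C_y = 4.070 kip.
ΣF_x = 0: no horizontal applied forces, so C_x = 0.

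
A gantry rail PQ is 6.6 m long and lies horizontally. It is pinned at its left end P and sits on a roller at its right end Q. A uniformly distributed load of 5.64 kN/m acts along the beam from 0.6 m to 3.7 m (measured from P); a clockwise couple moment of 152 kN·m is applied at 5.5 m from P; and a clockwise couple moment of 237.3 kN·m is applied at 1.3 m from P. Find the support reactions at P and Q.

P_x = 0, P_y = -47.20 kN, Q_y = 64.68 kN

Resultant of the distributed load: 5.64 × 3.1 = 17.484 kN at 2.15 m from P.
ΣM about P: Q_y·6.6 − (5.64·3.1)·2.15 − 152 − 237.3 = 0 → Q_y = 426.8906/6.6 = 64.6804 ≈ 64.68 kN.
ΣF_y = 0: P_y + 64.6804 − 5.64·3.1 = 0 → P_y = -47.20 kN.
ΣF_x = 0: no horizontal applied forces, so P_x = 0.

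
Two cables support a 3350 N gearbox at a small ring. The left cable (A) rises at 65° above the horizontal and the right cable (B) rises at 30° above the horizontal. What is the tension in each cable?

T_A = 2912 N, T_B = 1421 N

ΣF_x = 0: −T_A·cos65° + T_B·cos30° = 0 → T_B = 0.487998·T_A.
ΣF_y = 0: T_A·sin65° + T_B·sin30° = 3350.
Substitute: T_A·(0.906308 + 0.487998·0.5) = 3350 → T_A = 2912.27 ≈ 2912 N.
Then T_B = 0.487998 × 2912.27 = 1421 N.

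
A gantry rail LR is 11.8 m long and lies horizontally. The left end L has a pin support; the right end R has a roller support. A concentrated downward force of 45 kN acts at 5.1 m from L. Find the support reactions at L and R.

L_x = 0, L_y = 25.55 kN, R_y = 19.45 kN

Taking moments about L: R_y·11.8 − 45·5.1 = 0 → R_y = 229.5/11.8 = 19.4492 ≈ 19.45 kN.
ΣF_y = 0: L_y + 19.4492 − 45 = 0 → L_y = 25.55 kN.
ΣF_x = 0: no horizontal applied forces, so L_x = 0.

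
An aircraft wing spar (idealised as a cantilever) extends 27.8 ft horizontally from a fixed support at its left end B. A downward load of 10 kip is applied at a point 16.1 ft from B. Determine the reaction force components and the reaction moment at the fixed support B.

ΣF_x = 0: B_x = 0.
ΣF_y = 0: B_y − 10 = 0 → B_y = 10.00 kip.
ΣM about B: M_B − 10·16.1 = 0 → M_B = 161.0 kip·ft.

B_x = 0, B_y = 10.00 kip, M_B = 161.0 kip·ft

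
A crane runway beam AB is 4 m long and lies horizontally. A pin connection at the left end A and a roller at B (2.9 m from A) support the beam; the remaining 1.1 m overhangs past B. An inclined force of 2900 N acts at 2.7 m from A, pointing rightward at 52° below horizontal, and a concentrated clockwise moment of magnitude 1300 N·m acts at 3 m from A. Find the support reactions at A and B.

A_x = -1785 N, A_y = -290.7 N, B_y = 2576 N

Moments about A: B_y·2.9 − 2900·sin52°·2.7 − 1300 = 0 → B_y = 7470.12/2.9 = 2575.9 ≈ 2576 N.
ΣF_y = 0: A_y + 2575.9 − 2900·sin52° = 0 → A_y = -290.7 N.
ΣF_x = 0: A_x + 2900·cos52° = 0 → A_x = -1785 N.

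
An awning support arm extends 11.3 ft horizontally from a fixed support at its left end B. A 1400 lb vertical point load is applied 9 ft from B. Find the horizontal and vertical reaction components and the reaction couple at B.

ΣF_x = 0: B_x = 0.
ΣF_y = 0: B_y − 1400 = 0 → B_y = 1400 lb.
ΣM about B: M_B − 1400·9 = 0 → M_B = 12600 lb·ft.

B_x = 0, B_y = 1400 lb, M_B = 12600 lb·ft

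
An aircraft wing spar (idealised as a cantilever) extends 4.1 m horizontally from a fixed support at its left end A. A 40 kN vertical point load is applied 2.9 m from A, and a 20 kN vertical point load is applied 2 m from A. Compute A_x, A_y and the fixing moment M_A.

ΣF_x = 0: A_x = 0.
ΣF_y = 0: A_y − 40 − 20 = 0 → A_y = 60.00 kN.
ΣM about A: M_A − 40·2.9 − 20·2 = 0 → M_A = 156.0 kN·m.

A_x = 0, A_y = 60.00 kN, M_A = 156.0 kN·m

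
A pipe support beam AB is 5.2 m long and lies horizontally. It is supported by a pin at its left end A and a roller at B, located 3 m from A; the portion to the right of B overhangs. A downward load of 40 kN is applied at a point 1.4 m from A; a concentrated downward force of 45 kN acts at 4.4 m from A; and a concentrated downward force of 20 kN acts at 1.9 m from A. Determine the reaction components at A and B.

Moments about A: B_y·3 − 40·1.4 − 45·4.4 − 20·1.9 = 0 → B_y = 292/3 = 97.3333 ≈ 97.33 kN.
ΣF_y = 0: A_y + 97.3333 − 40 − 45 − 20 = 0 → A_y = 7.667 kN.
ΣF_x = 0: no horizontal applied forces, so A_x = 0.

A_x = 0, A_y = 7.667 kN, B_y = 97.33 kN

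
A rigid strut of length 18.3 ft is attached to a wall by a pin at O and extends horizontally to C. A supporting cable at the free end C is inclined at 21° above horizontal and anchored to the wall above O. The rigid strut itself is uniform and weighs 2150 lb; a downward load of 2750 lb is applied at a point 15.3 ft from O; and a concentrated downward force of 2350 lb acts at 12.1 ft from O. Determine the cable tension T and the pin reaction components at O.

T = 13750 lb, O_x = 12840 lb, O_y = 2322 lb

ΣM about O: T·sin21°·18.3 − 2150·9.15 − 2750·15.3 − 2350·12.1 = 0 → T = 90182.5/(18.3·0.358368) = 13751.2 ≈ 13750 lb.
ΣF_x = 0: O_x − T·cos21° = 0 → O_x = 13751.2 × 0.93358 = 12840 lb.
ΣF_y = 0: O_y + T·sin21° − 2150 − 2750 − 2350 = 0 → O_y = 7250 − 13751.2 × 0.358368 = 2322 lb.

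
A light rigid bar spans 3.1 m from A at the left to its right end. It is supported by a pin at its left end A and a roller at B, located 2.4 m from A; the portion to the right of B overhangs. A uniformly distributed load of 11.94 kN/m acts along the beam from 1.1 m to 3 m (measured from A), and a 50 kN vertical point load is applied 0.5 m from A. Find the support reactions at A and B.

A_x = 0, A_y = 42.89 kN, B_y = 29.79 kN

Resultant of the distributed load: 11.94 × 1.9 = 22.686 kN at 2.05 m from A.
ΣM about A: B_y·2.4 − (11.94·1.9)·2.05 − 50·0.5 = 0 → B_y = 71.5063/2.4 = 29.7943 ≈ 29.79 kN.
ΣF_y = 0: A_y + 29.7943 − 11.94·1.9 − 50 = 0 → A_y = 42.89 kN.
ΣF_x = 0: no horizontal applied forces, so A_x = 0.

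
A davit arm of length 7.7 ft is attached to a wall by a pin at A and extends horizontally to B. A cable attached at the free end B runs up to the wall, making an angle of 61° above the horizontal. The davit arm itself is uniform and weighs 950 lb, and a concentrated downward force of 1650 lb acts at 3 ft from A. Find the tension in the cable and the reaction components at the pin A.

T = 1278 lb, A_x = 619.6 lb, A_y = 1482 lb

ΣM about A: T·sin61°·7.7 − 950·3.85 − 1650·3 = 0 → T = 8607.5/(7.7·0.87462) = 1278.11 ≈ 1278 lb.
ΣF_x = 0: A_x − T·cos61° = 0 → A_x = 1278.11 × 0.48481 = 619.6 lb.
ΣF_y = 0: A_y + T·sin61° − 950 − 1650 = 0 → A_y = 2600 − 1278.11 × 0.87462 = 1482 lb.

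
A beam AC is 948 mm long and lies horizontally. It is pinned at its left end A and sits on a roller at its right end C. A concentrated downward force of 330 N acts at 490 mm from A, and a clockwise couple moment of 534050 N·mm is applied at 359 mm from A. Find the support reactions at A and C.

A_x = 0, A_y = -403.9 N, C_y = 733.9 N

Taking moments about A: C_y·948 − 330·490 − 534050 = 0 → C_y = 695750/948 = 733.914 ≈ 733.9 N.
ΣF_y = 0: A_y + 733.914 − 330 = 0 → A_y = -403.9 N.
ΣF_x = 0: no horizontal applied forces, so A_x = 0.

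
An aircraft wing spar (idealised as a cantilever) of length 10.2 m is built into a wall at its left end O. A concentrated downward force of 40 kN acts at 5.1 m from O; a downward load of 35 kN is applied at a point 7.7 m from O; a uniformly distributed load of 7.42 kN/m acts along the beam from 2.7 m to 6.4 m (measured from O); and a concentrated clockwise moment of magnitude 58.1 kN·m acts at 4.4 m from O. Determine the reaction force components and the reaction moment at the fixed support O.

Resultant of the distributed load: 7.42 × 3.7 = 27.454 kN at 4.55 m from O.
ΣF_x = 0: O_x = 0.
ΣF_y = 0: O_y − 40 − 35 − 7.42·3.7 = 0 → O_y = 102.5 kN.
ΣM about O: M_O − 40·5.1 − 35·7.7 − (7.42·3.7)·4.55 − 58.1 = 0 → M_O = 656.5 kN·m.

O_x = 0, O_y = 102.5 kN, M_O = 656.5 kN·m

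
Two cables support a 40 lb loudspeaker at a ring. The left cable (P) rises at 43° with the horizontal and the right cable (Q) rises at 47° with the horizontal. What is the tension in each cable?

T_P = 27.28 lb, T_Q = 29.25 lb

ΣF_x = 0: −T_P·cos43° + T_Q·cos47° = 0 → T_Q = 1.07237·T_P.
ΣF_y = 0: T_P·sin43° + T_Q·sin47° = 40.
Substitute: T_P·(0.681998 + 1.07237·0.731354) = 40 → T_P = 27.2799 ≈ 27.28 lb.
Then T_Q = 1.07237 × 27.2799 = 29.25 lb.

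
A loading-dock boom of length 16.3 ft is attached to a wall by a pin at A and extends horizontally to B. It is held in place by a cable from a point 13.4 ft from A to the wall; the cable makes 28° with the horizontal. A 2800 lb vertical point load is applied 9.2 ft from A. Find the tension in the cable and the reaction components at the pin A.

ΣM about A: T·sin28°·13.4 − 2800·9.2 = 0 → T = 25760/(13.4·0.469472) = 4094.79 ≈ 4095 lb.
ΣF_x = 0: A_x − T·cos28° = 0 → A_x = 4094.79 × 0.882948 = 3615 lb.
ΣF_y = 0: A_y + T·sin28° − 2800 = 0 → A_y = 2800 − 4094.79 × 0.469472 = 877.6 lb.

T = 4095 lb, A_x = 3615 lb, A_y = 877.6 lb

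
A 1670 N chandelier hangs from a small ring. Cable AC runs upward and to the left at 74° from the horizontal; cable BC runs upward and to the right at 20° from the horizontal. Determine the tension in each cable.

ΣF_x = 0: −T_AC·cos74° + T_BC·cos20° = 0 → T_BC = 0.293327·T_AC.
ΣF_y = 0: T_AC·sin74° + T_BC·sin20° = 1670.
Substitute: T_AC·(0.961262 + 0.293327·0.34202) = 1670 → T_AC = 1573.12 ≈ 1573 N.
Then T_BC = 0.293327 × 1573.12 = 461.4 N.

T_AC = 1573 N, T_BC = 461.4 N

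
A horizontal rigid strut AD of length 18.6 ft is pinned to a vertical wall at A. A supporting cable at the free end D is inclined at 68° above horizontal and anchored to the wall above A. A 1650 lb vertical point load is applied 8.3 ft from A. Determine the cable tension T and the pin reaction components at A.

T = 794.1 lb, A_x = 297.5 lb, A_y = 913.7 lb

ΣM about A: T·sin68°·18.6 − 1650·8.3 = 0 → T = 13695/(18.6·0.927184) = 794.115 ≈ 794.1 lb.
ΣF_x = 0: A_x − T·cos68° = 0 → A_x = 794.115 × 0.374607 = 297.5 lb.
ΣF_y = 0: A_y + T·sin68° − 1650 = 0 → A_y = 1650 − 794.115 × 0.927184 = 913.7 lb.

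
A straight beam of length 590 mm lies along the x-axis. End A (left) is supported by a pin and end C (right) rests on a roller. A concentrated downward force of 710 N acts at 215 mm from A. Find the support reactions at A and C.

Moments about A: C_y·590 − 710·215 = 0 → C_y = 152650/590 = 258.729 ≈ 258.7 N.
ΣF_y = 0: A_y + 258.729 − 710 = 0 → A_y = 451.3 N.
ΣF_x = 0: no horizontal applied forces, so A_x = 0.

A_x = 0, A_y = 451.3 N, C_y = 258.7 N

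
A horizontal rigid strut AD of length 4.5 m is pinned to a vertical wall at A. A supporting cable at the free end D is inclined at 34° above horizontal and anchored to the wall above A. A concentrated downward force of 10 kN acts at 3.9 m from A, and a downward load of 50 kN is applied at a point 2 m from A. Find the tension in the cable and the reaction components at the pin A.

ΣM about A: T·sin34°·4.5 − 10·3.9 − 50·2 = 0 → T = 139/(4.5·0.559193) = 55.2383 ≈ 55.24 kN.
ΣF_x = 0: A_x − T·cos34° = 0 → A_x = 55.2383 × 0.829038 = 45.79 kN.
ΣF_y = 0: A_y + T·sin34° − 10 − 50 = 0 → A_y = 60 − 55.2383 × 0.559193 = 29.11 kN.

T = 55.24 kN, A_x = 45.79 kN, A_y = 29.11 kN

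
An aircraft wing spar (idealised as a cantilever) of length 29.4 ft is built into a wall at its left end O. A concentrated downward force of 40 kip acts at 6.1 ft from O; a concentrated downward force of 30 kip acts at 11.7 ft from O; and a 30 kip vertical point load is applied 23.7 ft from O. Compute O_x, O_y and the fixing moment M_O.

O_x = 0, O_y = 100.0 kip, M_O = 1306 kip·ft

ΣF_x = 0: O_x = 0.
ΣF_y = 0: O_y − 40 − 30 − 30 = 0 → O_y = 100.0 kip.
ΣM about O: M_O − 40·6.1 − 30·11.7 − 30·23.7 = 0 → M_O = 1306 kip·ft.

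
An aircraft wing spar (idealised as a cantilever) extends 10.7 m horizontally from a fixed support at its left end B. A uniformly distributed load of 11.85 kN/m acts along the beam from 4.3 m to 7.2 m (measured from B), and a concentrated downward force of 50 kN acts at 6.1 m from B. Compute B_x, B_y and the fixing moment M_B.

Resultant of the distributed load: 11.85 × 2.9 = 34.365 kN at 5.75 m from B.
ΣF_x = 0: B_x = 0.
ΣF_y = 0: B_y − 11.85·2.9 − 50 = 0 → B_y = 84.37 kN.
ΣM about B: M_B − (11.85·2.9)·5.75 − 50·6.1 = 0 → M_B = 502.6 kN·m.

B_x = 0, B_y = 84.37 kN, M_B = 502.6 kN·m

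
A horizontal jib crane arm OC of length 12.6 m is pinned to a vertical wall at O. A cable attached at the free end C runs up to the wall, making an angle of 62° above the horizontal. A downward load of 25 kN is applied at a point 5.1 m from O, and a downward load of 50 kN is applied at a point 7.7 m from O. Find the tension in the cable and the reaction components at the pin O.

T = 46.07 kN, O_x = 21.63 kN, O_y = 34.33 kN

ΣM about O: T·sin62°·12.6 − 25·5.1 − 50·7.7 = 0 → T = 512.5/(12.6·0.882948) = 46.0668 ≈ 46.07 kN.
ΣF_x = 0: O_x − T·cos62° = 0 → O_x = 46.0668 × 0.469472 = 21.63 kN.
ΣF_y = 0: O_y + T·sin62° − 25 − 50 = 0 → O_y = 75 − 46.0668 × 0.882948 = 34.33 kN.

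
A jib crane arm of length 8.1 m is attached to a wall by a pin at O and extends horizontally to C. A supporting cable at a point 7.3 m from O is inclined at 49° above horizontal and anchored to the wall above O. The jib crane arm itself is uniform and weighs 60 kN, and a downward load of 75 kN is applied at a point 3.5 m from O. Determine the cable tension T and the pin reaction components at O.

ΣM about O: T·sin49°·7.3 − 60·4.05 − 75·3.5 = 0 → T = 505.5/(7.3·0.75471) = 91.7526 ≈ 91.75 kN.
ΣF_x = 0: O_x − T·cos49° = 0 → O_x = 91.7526 × 0.656059 = 60.20 kN.
ΣF_y = 0: O_y + T·sin49° − 60 − 75 = 0 → O_y = 135 − 91.7526 × 0.75471 = 65.75 kN.

T = 91.75 kN, O_x = 60.20 kN, O_y = 65.75 kN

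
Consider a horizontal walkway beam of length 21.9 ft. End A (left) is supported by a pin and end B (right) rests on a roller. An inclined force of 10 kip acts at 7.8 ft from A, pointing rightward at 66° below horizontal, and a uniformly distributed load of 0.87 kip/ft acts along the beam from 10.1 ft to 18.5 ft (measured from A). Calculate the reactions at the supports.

A_x = -4.067 kip, A_y = 8.418 kip, B_y = 8.026 kip

Resultant of the distributed load: 0.87 × 8.4 = 7.308 kip at 14.3 ft from A.
Moments about A: B_y·21.9 − 10·sin66°·7.8 − (0.87·8.4)·14.3 = 0 → B_y = 175.761/21.9 = 8.02562 ≈ 8.026 kip.
ΣF_y = 0: A_y + 8.02562 − 10·sin66° − 0.87·8.4 = 0 → A_y = 8.418 kip.
ΣF_x = 0: A_x + 10·cos66° = 0 → A_x = -4.067 kip.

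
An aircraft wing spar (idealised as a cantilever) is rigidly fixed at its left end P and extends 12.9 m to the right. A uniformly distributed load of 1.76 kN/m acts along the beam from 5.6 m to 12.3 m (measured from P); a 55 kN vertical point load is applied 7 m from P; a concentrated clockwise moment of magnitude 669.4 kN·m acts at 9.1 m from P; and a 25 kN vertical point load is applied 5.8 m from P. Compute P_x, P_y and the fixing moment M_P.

Resultant of the distributed load: 1.76 × 6.7 = 11.792 kN at 8.95 m from P.
ΣF_x = 0: P_x = 0.
ΣF_y = 0: P_y − 1.76·6.7 − 55 − 25 = 0 → P_y = 91.79 kN.
ΣM about P: M_P − (1.76·6.7)·8.95 − 55·7 − 669.4 − 25·5.8 = 0 → M_P = 1305 kN·m.

P_x = 0, P_y = 91.79 kN, M_P = 1305 kN·m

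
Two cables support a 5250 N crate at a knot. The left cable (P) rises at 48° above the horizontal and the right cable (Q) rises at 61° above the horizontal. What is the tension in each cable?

ΣF_x = 0: −T_P·cos48° + T_Q·cos61° = 0 → T_Q = 1.38019·T_P.
ΣF_y = 0: T_P·sin48° + T_Q·sin61° = 5250.
Substitute: T_P·(0.743145 + 1.38019·0.87462) = 5250 → T_P = 2691.91 ≈ 2692 N.
Then T_Q = 1.38019 × 2691.91 = 3715 N.

T_P = 2692 N, T_Q = 3715 N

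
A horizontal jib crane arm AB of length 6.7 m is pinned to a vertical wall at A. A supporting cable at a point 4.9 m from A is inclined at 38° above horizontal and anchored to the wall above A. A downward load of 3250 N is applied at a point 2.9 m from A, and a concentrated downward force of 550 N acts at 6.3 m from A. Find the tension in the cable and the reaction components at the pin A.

ΣM about A: T·sin38°·4.9 − 3250·2.9 − 550·6.3 = 0 → T = 12890/(4.9·0.615661) = 4272.83 ≈ 4273 N.
ΣF_x = 0: A_x − T·cos38° = 0 → A_x = 4272.83 × 0.788011 = 3367 N.
ΣF_y = 0: A_y + T·sin38° − 3250 − 550 = 0 → A_y = 3800 − 4272.83 × 0.615661 = 1169 N.

T = 4273 N, A_x = 3367 N, A_y = 1169 N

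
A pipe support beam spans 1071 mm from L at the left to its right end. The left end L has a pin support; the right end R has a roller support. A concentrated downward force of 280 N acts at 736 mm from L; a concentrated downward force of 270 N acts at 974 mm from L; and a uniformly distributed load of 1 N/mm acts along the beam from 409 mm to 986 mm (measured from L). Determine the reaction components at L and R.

L_x = 0, L_y = 313.3 N, R_y = 813.7 N

Resultant of the distributed load: 1 × 577 = 577 N at 697.5 mm from L.
Moments about L: R_y·1071 − 280·736 − 270·974 − (1·577)·697.5 = 0 → R_y = 871517.5/1071 = 813.742 ≈ 813.7 N.
ΣF_y = 0: L_y + 813.742 − 280 − 270 − 1·577 = 0 → L_y = 313.3 N.
ΣF_x = 0: no horizontal applied forces, so L_x = 0.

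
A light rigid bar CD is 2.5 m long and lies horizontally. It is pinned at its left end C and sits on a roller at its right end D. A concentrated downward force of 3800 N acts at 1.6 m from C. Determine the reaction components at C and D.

C_x = 0, C_y = 1368 N, D_y = 2432 N

Moments about C: D_y·2.5 − 3800·1.6 = 0 → D_y = 6080/2.5 = 2432 N.
ΣF_y = 0: C_y + 2432 − 3800 = 0 → C_y = 1368 N.
ΣF_x = 0: no horizontal applied forces, so C_x = 0.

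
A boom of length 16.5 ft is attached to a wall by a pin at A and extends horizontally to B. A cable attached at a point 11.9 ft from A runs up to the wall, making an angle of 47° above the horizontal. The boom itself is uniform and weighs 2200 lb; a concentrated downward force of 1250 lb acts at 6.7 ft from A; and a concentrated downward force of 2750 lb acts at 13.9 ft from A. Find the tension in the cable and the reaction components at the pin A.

T = 7440 lb, A_x = 5074 lb, A_y = 758.8 lb

ΣM about A: T·sin47°·11.9 − 2200·8.25 − 1250·6.7 − 2750·13.9 = 0 → T = 64750/(11.9·0.731354) = 7439.87 ≈ 7440 lb.
ΣF_x = 0: A_x − T·cos47° = 0 → A_x = 7439.87 × 0.681998 = 5074 lb.
ΣF_y = 0: A_y + T·sin47° − 2200 − 1250 − 2750 = 0 → A_y = 6200 − 7439.87 × 0.731354 = 758.8 lb.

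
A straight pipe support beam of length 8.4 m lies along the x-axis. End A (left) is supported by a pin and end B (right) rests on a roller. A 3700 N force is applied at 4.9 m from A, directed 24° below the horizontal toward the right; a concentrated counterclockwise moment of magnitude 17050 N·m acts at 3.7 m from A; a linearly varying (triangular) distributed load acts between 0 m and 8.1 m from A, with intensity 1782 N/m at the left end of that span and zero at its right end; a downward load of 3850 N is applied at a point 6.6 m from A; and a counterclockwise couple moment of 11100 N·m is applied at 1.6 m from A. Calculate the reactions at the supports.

A_x = -3380 N, A_y = 9701 N, B_y = 2871 N

Resultant of the triangular load: ½ × 1782 × 8.1 = 7217.1 N, acting at 2.7 m from A (one-third of the span from the peak).
Taking moments about A: B_y·8.4 − 3700·sin24°·4.9 + 17050 − (½·1782·8.1)·2.7 − 3850·6.6 + 11100 = 0 → B_y = 24120.3/8.4 = 2871.46 ≈ 2871 N.
ΣF_y = 0: A_y + 2871.46 − 3700·sin24° − ½·1782·8.1 − 3850 = 0 → A_y = 9701 N.
ΣF_x = 0: A_x + 3700·cos24° = 0 → A_x = -3380 N.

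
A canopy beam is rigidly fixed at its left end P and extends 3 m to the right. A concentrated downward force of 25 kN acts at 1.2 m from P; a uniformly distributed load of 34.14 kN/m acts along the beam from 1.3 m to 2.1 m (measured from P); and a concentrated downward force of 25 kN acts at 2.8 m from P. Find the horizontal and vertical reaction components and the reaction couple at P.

Resultant of the distributed load: 34.14 × 0.8 = 27.312 kN at 1.7 m from P.
ΣF_x = 0: P_x = 0.
ΣF_y = 0: P_y − 25 − 34.14·0.8 − 25 = 0 → P_y = 77.31 kN.
ΣM about P: M_P − 25·1.2 − (34.14·0.8)·1.7 − 25·2.8 = 0 → M_P = 146.4 kN·m.

P_x = 0, P_y = 77.31 kN, M_P = 146.4 kN·m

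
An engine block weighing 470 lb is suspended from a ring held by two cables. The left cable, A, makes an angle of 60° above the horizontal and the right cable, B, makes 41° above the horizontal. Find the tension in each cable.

ΣF_x = 0: −T_A·cos60° + T_B·cos41° = 0 → T_B = 0.662506·T_A.
ΣF_y = 0: T_A·sin60° + T_B·sin41° = 470.
Substitute: T_A·(0.866025 + 0.662506·0.656059) = 470 → T_A = 361.353 ≈ 361.4 lb.
Then T_B = 0.662506 × 361.353 = 239.4 lb.

T_A = 361.4 lb, T_B = 239.4 lb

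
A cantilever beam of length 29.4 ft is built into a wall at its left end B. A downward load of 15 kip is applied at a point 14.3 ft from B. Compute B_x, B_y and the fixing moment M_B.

ΣF_x = 0: B_x = 0.
ΣF_y = 0: B_y − 15 = 0 → B_y = 15.00 kip.
ΣM about B: M_B − 15·14.3 = 0 → M_B = 214.5 kip·ft.

B_x = 0, B_y = 15.00 kip, M_B = 214.5 kip·ft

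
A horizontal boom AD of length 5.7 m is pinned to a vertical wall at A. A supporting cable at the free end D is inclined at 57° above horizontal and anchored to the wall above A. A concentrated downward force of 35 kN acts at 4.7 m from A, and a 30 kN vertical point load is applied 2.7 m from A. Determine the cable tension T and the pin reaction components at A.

T = 51.36 kN, A_x = 27.97 kN, A_y = 21.93 kN

ΣM about A: T·sin57°·5.7 − 35·4.7 − 30·2.7 = 0 → T = 245.5/(5.7·0.838671) = 51.3553 ≈ 51.36 kN.
ΣF_x = 0: A_x − T·cos57° = 0 → A_x = 51.3553 × 0.544639 = 27.97 kN.
ΣF_y = 0: A_y + T·sin57° − 35 − 30 = 0 → A_y = 65 − 51.3553 × 0.838671 = 21.93 kN.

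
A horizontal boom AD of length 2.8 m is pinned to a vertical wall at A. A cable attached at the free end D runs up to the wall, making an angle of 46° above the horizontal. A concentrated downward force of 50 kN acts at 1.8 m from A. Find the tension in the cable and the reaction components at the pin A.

T = 44.68 kN, A_x = 31.04 kN, A_y = 17.86 kN

ΣM about A: T·sin46°·2.8 − 50·1.8 = 0 → T = 90/(2.8·0.71934) = 44.6838 ≈ 44.68 kN.
ΣF_x = 0: A_x − T·cos46° = 0 → A_x = 44.6838 × 0.694658 = 31.04 kN.
ΣF_y = 0: A_y + T·sin46° − 50 = 0 → A_y = 50 − 44.6838 × 0.71934 = 17.86 kN.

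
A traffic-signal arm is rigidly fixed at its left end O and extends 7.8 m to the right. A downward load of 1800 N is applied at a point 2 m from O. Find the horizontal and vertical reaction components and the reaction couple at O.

ΣF_x = 0: O_x = 0.
ΣF_y = 0: O_y − 1800 = 0 → O_y = 1800 N.
ΣM about O: M_O − 1800·2 = 0 → M_O = 3600 N·m.

O_x = 0, O_y = 1800 N, M_O = 3600 N·m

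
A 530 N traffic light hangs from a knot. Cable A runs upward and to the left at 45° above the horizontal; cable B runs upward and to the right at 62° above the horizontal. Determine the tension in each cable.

ΣF_x = 0: −T_A·cos45° + T_B·cos62° = 0 → T_B = 1.50618·T_A.
ΣF_y = 0: T_A·sin45° + T_B·sin62° = 530.
Substitute: T_A·(0.707107 + 1.50618·0.882948) = 530 → T_A = 260.188 ≈ 260.2 N.
Then T_B = 1.50618 × 260.188 = 391.9 N.

T_A = 260.2 N, T_B = 391.9 N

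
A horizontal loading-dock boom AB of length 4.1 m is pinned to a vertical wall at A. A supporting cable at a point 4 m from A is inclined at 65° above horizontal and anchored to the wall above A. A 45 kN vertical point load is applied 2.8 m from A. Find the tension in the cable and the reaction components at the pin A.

ΣM about A: T·sin65°·4 − 45·2.8 = 0 → T = 126/(4·0.906308) = 34.7564 ≈ 34.76 kN.
ΣF_x = 0: A_x − T·cos65° = 0 → A_x = 34.7564 × 0.422618 = 14.69 kN.
ΣF_y = 0: A_y + T·sin65° − 45 = 0 → A_y = 45 − 34.7564 × 0.906308 = 13.50 kN.

T = 34.76 kN, A_x = 14.69 kN, A_y = 13.50 kN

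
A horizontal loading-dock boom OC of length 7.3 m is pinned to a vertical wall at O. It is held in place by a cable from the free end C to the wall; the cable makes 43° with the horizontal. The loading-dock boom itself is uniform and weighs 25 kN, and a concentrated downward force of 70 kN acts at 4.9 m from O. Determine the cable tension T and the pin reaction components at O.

ΣM about O: T·sin43°·7.3 − 25·3.65 − 70·4.9 = 0 → T = 434.25/(7.3·0.681998) = 87.2236 ≈ 87.22 kN.
ΣF_x = 0: O_x − T·cos43° = 0 → O_x = 87.2236 × 0.731354 = 63.79 kN.
ΣF_y = 0: O_y + T·sin43° − 25 − 70 = 0 → O_y = 95 − 87.2236 × 0.681998 = 35.51 kN.

T = 87.22 kN, O_x = 63.79 kN, O_y = 35.51 kN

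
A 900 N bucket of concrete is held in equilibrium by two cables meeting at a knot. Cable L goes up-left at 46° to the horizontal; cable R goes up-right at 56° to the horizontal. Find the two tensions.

T_L = 514.5 N, T_R = 639.2 N

ΣF_x = 0: −T_L·cos46° + T_R·cos56° = 0 → T_R = 1.24225·T_L.
ΣF_y = 0: T_L·sin46° + T_R·sin56° = 900.
Substitute: T_L·(0.71934 + 1.24225·0.829038) = 900 → T_L = 514.517 ≈ 514.5 N.
Then T_R = 1.24225 × 514.517 = 639.2 N.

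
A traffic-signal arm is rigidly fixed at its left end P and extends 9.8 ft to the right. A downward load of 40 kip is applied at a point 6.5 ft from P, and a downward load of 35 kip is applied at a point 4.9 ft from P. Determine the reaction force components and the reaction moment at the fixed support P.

P_x = 0, P_y = 75.00 kip, M_P = 431.5 kip·ft

ΣF_x = 0: P_x = 0.
ΣF_y = 0: P_y − 40 − 35 = 0 → P_y = 75.00 kip.
ΣM about P: M_P − 40·6.5 − 35·4.9 = 0 → M_P = 431.5 kip·ft.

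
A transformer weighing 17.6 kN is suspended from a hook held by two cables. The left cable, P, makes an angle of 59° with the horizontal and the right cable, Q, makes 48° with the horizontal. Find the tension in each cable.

ΣF_x = 0: −T_P·cos59° + T_Q·cos48° = 0 → T_Q = 0.769712·T_P.
ΣF_y = 0: T_P·sin59° + T_Q·sin48° = 17.6.
Substitute: T_P·(0.857167 + 0.769712·0.743145) = 17.6 → T_P = 12.3148 ≈ 12.31 kN.
Then T_Q = 0.769712 × 12.3148 = 9.479 kN.

T_P = 12.31 kN, T_Q = 9.479 kN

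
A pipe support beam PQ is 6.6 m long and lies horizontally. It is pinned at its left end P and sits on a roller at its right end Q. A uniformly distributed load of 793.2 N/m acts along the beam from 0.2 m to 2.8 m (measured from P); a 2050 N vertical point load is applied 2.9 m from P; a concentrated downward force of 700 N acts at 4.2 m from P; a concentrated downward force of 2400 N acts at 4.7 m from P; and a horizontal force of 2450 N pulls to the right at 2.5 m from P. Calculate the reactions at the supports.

P_x = -2450 N, P_y = 3688 N, Q_y = 3524 N

Resultant of the distributed load: 793.2 × 2.6 = 2062.32 N at 1.5 m from P.
Moments about P: Q_y·6.6 − (793.2·2.6)·1.5 − 2050·2.9 − 700·4.2 − 2400·4.7 = 0 → Q_y = 23258.48/6.6 = 3524.01 ≈ 3524 N.
ΣF_y = 0: P_y + 3524.01 − 793.2·2.6 − 2050 − 700 − 2400 = 0 → P_y = 3688 N.
ΣF_x = 0: P_x + 2450 = 0 → P_x = -2450 N.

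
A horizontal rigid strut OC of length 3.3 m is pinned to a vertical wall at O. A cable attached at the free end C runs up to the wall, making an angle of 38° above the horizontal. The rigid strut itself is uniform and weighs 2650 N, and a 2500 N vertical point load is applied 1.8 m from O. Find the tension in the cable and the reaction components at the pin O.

T = 4367 N, O_x = 3441 N, O_y = 2461 N

ΣM about O: T·sin38°·3.3 − 2650·1.65 − 2500·1.8 = 0 → T = 8872.5/(3.3·0.615661) = 4367.07 ≈ 4367 N.
ΣF_x = 0: O_x − T·cos38° = 0 → O_x = 4367.07 × 0.788011 = 3441 N.
ΣF_y = 0: O_y + T·sin38° − 2650 − 2500 = 0 → O_y = 5150 − 4367.07 × 0.615661 = 2461 N.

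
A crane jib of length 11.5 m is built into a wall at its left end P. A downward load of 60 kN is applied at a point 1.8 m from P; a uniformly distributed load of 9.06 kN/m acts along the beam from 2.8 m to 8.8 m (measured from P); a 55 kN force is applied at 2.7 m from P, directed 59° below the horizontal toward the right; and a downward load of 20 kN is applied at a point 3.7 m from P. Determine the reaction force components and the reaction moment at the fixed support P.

Resultant of the distributed load: 9.06 × 6 = 54.36 kN at 5.8 m from P.
ΣF_x = 0: P_x + 55·cos59° = 0 → P_x = -28.33 kN.
ΣF_y = 0: P_y − 60 − 9.06·6 − 55·sin59° − 20 = 0 → P_y = 181.5 kN.
ΣM about P: M_P − 60·1.8 − (9.06·6)·5.8 − 55·sin59°·2.7 − 20·3.7 = 0 → M_P = 624.6 kN·m.

P_x = -28.33 kN, P_y = 181.5 kN, M_P = 624.6 kN·m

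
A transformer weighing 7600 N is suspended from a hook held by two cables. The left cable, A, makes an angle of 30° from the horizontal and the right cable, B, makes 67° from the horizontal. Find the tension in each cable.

T_A = 2992 N, T_B = 6631 N

ΣF_x = 0: −T_A·cos30° + T_B·cos67° = 0 → T_B = 2.21642·T_A.
ΣF_y = 0: T_A·sin30° + T_B·sin67° = 7600.
Substitute: T_A·(0.5 + 2.21642·0.920505) = 7600 → T_A = 2991.86 ≈ 2992 N.
Then T_B = 2.21642 × 2991.86 = 6631 N.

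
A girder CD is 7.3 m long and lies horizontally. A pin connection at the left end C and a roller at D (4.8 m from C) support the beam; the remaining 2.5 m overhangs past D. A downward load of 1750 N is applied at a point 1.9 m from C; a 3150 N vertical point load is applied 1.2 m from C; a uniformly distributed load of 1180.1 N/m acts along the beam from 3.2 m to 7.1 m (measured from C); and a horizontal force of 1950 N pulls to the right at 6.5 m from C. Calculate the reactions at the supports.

Resultant of the distributed load: 1180.1 × 3.9 = 4602.39 N at 5.15 m from C.
Moments about C: D_y·4.8 − 1750·1.9 − 3150·1.2 − (1180.1·3.9)·5.15 = 0 → D_y = 30807.3085/4.8 = 6418.19 ≈ 6418 N.
ΣF_y = 0: C_y + 6418.19 − 1750 − 3150 − 1180.1·3.9 = 0 → C_y = 3084 N.
ΣF_x = 0: C_x + 1950 = 0 → C_x = -1950 N.

C_x = -1950 N, C_y = 3084 N, D_y = 6418 N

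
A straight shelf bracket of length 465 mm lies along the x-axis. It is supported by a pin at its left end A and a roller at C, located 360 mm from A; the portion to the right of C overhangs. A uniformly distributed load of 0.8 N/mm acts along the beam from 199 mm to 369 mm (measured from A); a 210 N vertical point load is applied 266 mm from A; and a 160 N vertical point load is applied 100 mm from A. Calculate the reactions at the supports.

A_x = 0, A_y = 199.1 N, C_y = 306.9 N

Resultant of the distributed load: 0.8 × 170 = 136 N at 284 mm from A.
ΣM about A: C_y·360 − (0.8·170)·284 − 210·266 − 160·100 = 0 → C_y = 110484/360 = 306.9 N.
ΣF_y = 0: A_y + 306.9 − 0.8·170 − 210 − 160 = 0 → A_y = 199.1 N.
ΣF_x = 0: no horizontal applied forces, so A_x = 0.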